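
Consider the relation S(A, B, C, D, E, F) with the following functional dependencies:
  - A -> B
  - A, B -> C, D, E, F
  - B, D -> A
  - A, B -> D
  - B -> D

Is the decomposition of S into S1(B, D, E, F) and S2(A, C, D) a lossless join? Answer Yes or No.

The shared attributes are {D} and {D}⁺ = {D}.
The closure covers neither S1 nor S2 entirely; the join is not lossless.

No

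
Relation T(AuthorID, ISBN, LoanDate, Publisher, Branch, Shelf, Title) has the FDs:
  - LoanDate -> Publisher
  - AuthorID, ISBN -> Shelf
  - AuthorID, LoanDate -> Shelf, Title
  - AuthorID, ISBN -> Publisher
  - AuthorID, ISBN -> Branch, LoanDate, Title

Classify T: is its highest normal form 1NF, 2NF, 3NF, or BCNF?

2NF

Candidate key: {AuthorID, ISBN}. Prime attributes: {AuthorID, ISBN}.
For LoanDate -> Publisher we have {LoanDate}⁺ = {LoanDate, Publisher}; {LoanDate} is not a superkey, so BCNF fails.
LoanDate -> Publisher determines the non-prime attribute {Publisher} from a non-superkey — 3NF is violated.
Checking every proper subset of each key, none determines a non-prime attribute — 2NF is satisfied.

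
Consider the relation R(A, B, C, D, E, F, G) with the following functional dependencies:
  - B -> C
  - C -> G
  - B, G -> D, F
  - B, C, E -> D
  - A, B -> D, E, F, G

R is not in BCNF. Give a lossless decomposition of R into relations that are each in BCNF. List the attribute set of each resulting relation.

{A, B, E}; {B, C, D, F}; {C, G}

Candidate key of the original relation: {A, B}.
{A, B, C, D, E, F, G}: {B} determines {B, C, D, F, G} here but is not a superkey — split on B -> C, D, F, G, giving {B, C, D, F, G} and {A, B, E}.
{B, C, D, F, G}: {C} determines {C, G} here but is not a superkey — split on C -> G, giving {C, G} and {B, C, D, F}.
{C, G}: every determinant is a superkey — BCNF.
{B, C, D, F}: every determinant is a superkey — BCNF.
{A, B, E}: every determinant is a superkey — BCNF.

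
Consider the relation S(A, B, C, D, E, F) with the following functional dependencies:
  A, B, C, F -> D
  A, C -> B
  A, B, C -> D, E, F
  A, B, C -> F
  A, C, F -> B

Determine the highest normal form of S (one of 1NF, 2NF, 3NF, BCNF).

BCNF

Candidate key: {A, C}. Prime attributes: {A, C}.
Every FD has a superkey on the left, so the relation is in BCNF.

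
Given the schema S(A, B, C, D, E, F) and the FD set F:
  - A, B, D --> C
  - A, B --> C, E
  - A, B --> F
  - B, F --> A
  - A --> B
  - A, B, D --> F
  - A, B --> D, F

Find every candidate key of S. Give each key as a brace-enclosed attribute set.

Closure of {A} is {A, B, C, D, E, F}, the whole schema; {A} is a candidate key.
Closure of {B, F} is {A, B, C, D, E, F}, the whole schema; {B, F} is a candidate key.
No proper subset of any of these is a key, and no other minimal superkey exists.

{A}, {B, F}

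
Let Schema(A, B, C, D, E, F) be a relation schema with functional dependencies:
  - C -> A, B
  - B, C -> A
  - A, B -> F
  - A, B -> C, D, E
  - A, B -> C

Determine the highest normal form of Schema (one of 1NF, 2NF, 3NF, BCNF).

BCNF

Candidate keys: {A, B}, {C}. Prime attributes: {A, B, C}.
Every FD has a superkey on the left, so the relation is in BCNF.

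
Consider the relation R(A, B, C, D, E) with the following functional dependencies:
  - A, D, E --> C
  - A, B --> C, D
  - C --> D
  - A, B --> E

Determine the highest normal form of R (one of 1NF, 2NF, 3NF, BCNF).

2NF

Candidate key: {A, B}. Prime attributes: {A, B}.
A, D, E --> C breaks BCNF: {A, D, E}⁺ = {A, C, D, E}, so {A, D, E} is not a superkey.
A, D, E --> C determines the non-prime attribute {C} from a non-superkey — 3NF is violated.
Checking every proper subset of each key, none determines a non-prime attribute — 2NF is satisfied.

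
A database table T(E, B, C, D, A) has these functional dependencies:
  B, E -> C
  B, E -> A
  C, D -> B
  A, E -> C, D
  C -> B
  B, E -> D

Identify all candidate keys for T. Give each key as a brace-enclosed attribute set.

Attributes never on any right-hand side: {E} — every candidate key must contain it.
Closure of {A, E} is {A, B, C, D, E}, the whole schema; {A, E} is a candidate key.
Closure of {B, E} is {A, B, C, D, E}, the whole schema; {B, E} is a candidate key.
Closure of {C, E} is {A, B, C, D, E}, the whole schema; {C, E} is a candidate key.
These are minimal and exhaustive — every other superkey contains one of them.

{A, E}, {B, E}, {C, E}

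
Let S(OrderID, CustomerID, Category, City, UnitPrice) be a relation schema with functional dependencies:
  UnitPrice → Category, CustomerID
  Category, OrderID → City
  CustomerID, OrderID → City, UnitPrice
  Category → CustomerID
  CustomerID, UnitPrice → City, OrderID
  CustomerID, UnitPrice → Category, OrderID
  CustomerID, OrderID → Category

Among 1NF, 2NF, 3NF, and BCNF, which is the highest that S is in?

Candidate keys: {Category, OrderID}, {CustomerID, OrderID}, {UnitPrice}. Prime attributes: {Category, CustomerID, OrderID, UnitPrice}.
Category → CustomerID: {Category}⁺ = {Category, CustomerID}, which is not all of the attributes, so the left side is not a superkey — BCNF is violated.
Its right-hand attributes {CustomerID} are all prime, as are those of every other non-superkey FD — the relation is in 3NF.

3NF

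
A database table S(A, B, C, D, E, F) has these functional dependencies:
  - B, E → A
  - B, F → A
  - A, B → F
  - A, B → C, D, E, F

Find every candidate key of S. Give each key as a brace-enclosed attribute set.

{A, B}, {B, E}, {B, F}

{B} never appears on the right of any FD, so every key must include it.
{A, B}⁺ = {A, B, C, D, E, F}, which is every attribute, so {A, B} is a candidate key.
{B, E}⁺ = {A, B, C, D, E, F}, which is every attribute, so {B, E} is a candidate key.
{B, F}⁺ = {A, B, C, D, E, F}, which is every attribute, so {B, F} is a candidate key.
Any other superkey properly contains one of these, so there are no further candidate keys.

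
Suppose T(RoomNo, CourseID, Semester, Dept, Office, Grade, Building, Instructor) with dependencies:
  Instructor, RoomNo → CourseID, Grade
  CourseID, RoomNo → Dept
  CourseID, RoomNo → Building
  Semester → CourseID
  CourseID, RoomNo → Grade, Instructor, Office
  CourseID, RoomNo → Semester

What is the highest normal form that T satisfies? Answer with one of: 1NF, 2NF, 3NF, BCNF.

3NF

Candidate keys: {CourseID, RoomNo}, {Instructor, RoomNo}, {RoomNo, Semester}. Prime attributes: {CourseID, Instructor, RoomNo, Semester}.
Semester → CourseID breaks BCNF: {Semester}⁺ = {CourseID, Semester}, so {Semester} is not a superkey.
Its right-hand attributes {CourseID} are all prime, as are those of every other non-superkey FD — the relation is in 3NF.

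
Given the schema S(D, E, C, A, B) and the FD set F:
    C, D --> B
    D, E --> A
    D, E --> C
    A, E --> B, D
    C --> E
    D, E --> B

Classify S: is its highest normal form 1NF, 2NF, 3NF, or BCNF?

Candidate keys: {A, C}, {A, E}, {C, D}, {D, E}. Prime attributes: {A, C, D, E}.
C --> E breaks BCNF: {C}⁺ = {C, E}, so {C} is not a superkey.
Since {E} ⊆ prime attributes and every other non-superkey FD also has a prime right side, the schema is in 3NF.

3NF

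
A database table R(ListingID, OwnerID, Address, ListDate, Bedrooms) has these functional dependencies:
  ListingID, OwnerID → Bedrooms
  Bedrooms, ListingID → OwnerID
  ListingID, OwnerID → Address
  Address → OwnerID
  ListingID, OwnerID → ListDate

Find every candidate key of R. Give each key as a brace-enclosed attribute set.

{Address, ListingID}, {Bedrooms, ListingID}, {ListingID, OwnerID}

Attributes never on any right-hand side: {ListingID} — every candidate key must contain it.
{Address, ListingID}⁺ = {Address, Bedrooms, ListDate, ListingID, OwnerID}, which is every attribute, so {Address, ListingID} is a candidate key.
{Bedrooms, ListingID}⁺ = {Address, Bedrooms, ListDate, ListingID, OwnerID}, which is every attribute, so {Bedrooms, ListingID} is a candidate key.
{ListingID, OwnerID}⁺ = {Address, Bedrooms, ListDate, ListingID, OwnerID}, which is every attribute, so {ListingID, OwnerID} is a candidate key.
Any other superkey properly contains one of these, so there are no further candidate keys.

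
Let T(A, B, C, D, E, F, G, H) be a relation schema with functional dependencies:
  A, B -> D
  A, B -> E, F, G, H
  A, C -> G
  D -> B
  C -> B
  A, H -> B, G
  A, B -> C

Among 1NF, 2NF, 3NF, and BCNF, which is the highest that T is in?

Candidate keys: {A, B}, {A, C}, {A, D}, {A, H}. Prime attributes: {A, B, C, D, H}.
D -> B breaks BCNF: {D}⁺ = {B, D}, so {D} is not a superkey.
Since {B} ⊆ prime attributes and every other non-superkey FD also has a prime right side, the schema is in 3NF.

3NF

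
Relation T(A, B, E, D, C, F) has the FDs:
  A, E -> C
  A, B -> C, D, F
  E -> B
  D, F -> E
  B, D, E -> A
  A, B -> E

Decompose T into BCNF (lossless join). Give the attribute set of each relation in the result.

Candidate keys of the original relation: {A, B}, {A, E}, {D, E}, {D, F}.
In {A, B, C, D, E, F}, {E} is not a superkey ({E}⁺ restricted to this set is {B, E}), so split on E -> B into {B, E} and {A, C, D, E, F}.
{B, E} has no BCNF violation.
{A, C, D, E, F} has no BCNF violation.

{A, C, D, E, F}; {B, E}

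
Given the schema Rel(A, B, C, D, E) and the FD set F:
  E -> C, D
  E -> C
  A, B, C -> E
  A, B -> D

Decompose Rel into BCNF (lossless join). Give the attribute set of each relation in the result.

Candidate keys of the original relation: {A, B, C}, {A, B, E}.
In {A, B, C, D, E}, {E} is not a superkey ({E}⁺ restricted to this set is {C, D, E}), so split on E -> C, D into {C, D, E} and {A, B, E}.
{C, D, E}: every determinant is a superkey — BCNF.
{A, B, E}: every determinant is a superkey — BCNF.

{A, B, E}; {C, D, E}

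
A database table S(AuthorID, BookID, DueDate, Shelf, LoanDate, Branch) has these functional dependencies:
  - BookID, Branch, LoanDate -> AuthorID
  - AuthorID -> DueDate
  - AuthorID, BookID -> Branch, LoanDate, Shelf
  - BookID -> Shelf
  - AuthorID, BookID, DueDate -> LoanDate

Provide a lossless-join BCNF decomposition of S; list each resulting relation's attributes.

Candidate keys of the original relation: {AuthorID, BookID}, {BookID, Branch, LoanDate}.
In {AuthorID, BookID, Branch, DueDate, LoanDate, Shelf}, {AuthorID} is not a superkey ({AuthorID}⁺ restricted to this set is {AuthorID, DueDate}), so split on AuthorID -> DueDate into {AuthorID, DueDate} and {AuthorID, BookID, Branch, LoanDate, Shelf}.
{AuthorID, DueDate} is in BCNF.
In {AuthorID, BookID, Branch, LoanDate, Shelf}, {BookID} is not a superkey ({BookID}⁺ restricted to this set is {BookID, Shelf}), so split on BookID -> Shelf into {BookID, Shelf} and {AuthorID, BookID, Branch, LoanDate}.
{BookID, Shelf} is in BCNF.
{AuthorID, BookID, Branch, LoanDate} is in BCNF.

{AuthorID, BookID, Branch, LoanDate}; {AuthorID, DueDate}; {BookID, Shelf}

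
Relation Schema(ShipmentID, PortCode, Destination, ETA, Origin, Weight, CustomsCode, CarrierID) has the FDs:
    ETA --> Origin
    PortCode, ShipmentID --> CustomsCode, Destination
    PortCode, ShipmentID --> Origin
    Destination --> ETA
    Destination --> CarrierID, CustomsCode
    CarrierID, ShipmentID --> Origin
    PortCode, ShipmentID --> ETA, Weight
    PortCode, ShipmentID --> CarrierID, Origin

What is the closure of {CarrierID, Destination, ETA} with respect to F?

{CarrierID, CustomsCode, Destination, ETA, Origin}

Start with {CarrierID, Destination, ETA}.
ETA --> Origin applies; add {Origin} → now {CarrierID, Destination, ETA, Origin}.
Destination --> CarrierID, CustomsCode applies; add {CustomsCode} → now {CarrierID, CustomsCode, Destination, ETA, Origin}.
No further FD applies.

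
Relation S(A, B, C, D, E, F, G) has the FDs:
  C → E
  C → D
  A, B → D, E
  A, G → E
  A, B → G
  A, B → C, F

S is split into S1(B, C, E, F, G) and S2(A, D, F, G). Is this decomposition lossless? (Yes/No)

No

The shared attributes are {F, G} and {F, G}⁺ = {F, G}.
S1 ⊄ {F, G} and S2 ⊄ {F, G}, so the split is lossy.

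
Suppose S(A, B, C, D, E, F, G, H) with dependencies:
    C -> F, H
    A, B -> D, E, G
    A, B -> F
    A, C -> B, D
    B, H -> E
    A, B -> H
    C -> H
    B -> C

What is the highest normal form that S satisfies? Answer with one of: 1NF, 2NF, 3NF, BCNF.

1NF

Candidate keys: {A, B}, {A, C}. Prime attributes: {A, B, C}.
For C -> F, H we have {C}⁺ = {C, F, H}; {C} is not a superkey, so BCNF fails.
C -> F, H determines the non-prime attributes {F, H} from a non-superkey — 3NF is violated.
{B} is a proper subset of the key {A, B}, and {B}⁺ contains the non-prime attributes {E, F, H} — a partial dependency, so 2NF is violated.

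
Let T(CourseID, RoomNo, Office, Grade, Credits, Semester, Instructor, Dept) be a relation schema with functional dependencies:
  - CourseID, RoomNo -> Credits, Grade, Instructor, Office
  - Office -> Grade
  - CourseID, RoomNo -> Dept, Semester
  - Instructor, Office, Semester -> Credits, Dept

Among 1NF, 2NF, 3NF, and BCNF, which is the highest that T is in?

2NF

Candidate key: {CourseID, RoomNo}. Prime attributes: {CourseID, RoomNo}.
For Office -> Grade we have {Office}⁺ = {Grade, Office}; {Office} is not a superkey, so BCNF fails.
Office -> Grade has non-prime {Grade} on the right and a non-superkey on the left, so 3NF fails.
No non-prime attribute depends on a proper subset of any candidate key, so 2NF holds.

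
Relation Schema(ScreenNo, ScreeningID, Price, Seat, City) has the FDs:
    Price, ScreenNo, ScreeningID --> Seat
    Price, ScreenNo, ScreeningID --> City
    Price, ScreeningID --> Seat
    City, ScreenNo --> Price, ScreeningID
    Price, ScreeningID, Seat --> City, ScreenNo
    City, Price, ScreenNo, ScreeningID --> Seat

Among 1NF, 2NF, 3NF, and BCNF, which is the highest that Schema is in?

Candidate keys: {City, ScreenNo}, {Price, ScreeningID}. Prime attributes: {City, Price, ScreenNo, ScreeningID}.
The left-hand side of every FD is a superkey, so BCNF is satisfied.

BCNF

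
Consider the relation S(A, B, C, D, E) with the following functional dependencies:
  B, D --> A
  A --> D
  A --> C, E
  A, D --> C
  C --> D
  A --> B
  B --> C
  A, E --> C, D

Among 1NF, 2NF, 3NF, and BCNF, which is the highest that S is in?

Candidate keys: {A}, {B}. Prime attributes: {A, B}.
C --> D: {C}⁺ = {C, D}, which is not all of the attributes, so the left side is not a superkey — BCNF is violated.
Because {D} is non-prime and the left side of C --> D is not a superkey, the relation is not in 3NF.
With only single-attribute keys there can be no partial dependency, so 2NF holds.

2NF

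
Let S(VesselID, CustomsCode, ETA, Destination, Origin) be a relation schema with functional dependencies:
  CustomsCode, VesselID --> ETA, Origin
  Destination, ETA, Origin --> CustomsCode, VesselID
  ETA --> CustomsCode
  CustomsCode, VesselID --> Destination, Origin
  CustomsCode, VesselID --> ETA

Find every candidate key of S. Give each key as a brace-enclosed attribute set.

{CustomsCode, VesselID}, {Destination, ETA, Origin}, {ETA, VesselID}

Closure of {CustomsCode, VesselID} is {CustomsCode, Destination, ETA, Origin, VesselID}, the whole schema; {CustomsCode, VesselID} is a candidate key.
Closure of {ETA, VesselID} is {CustomsCode, Destination, ETA, Origin, VesselID}, the whole schema; {ETA, VesselID} is a candidate key.
Closure of {Destination, ETA, Origin} is {CustomsCode, Destination, ETA, Origin, VesselID}, the whole schema; {Destination, ETA, Origin} is a candidate key.
No proper subset of any of these is a key, and no other minimal superkey exists.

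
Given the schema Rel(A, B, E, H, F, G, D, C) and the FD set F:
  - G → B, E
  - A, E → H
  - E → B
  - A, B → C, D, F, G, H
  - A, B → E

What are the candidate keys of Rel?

{A, B}, {A, E}, {A, G}

No FD produces {A}, so it must be in every candidate key.
{A, B}⁺ = {A, B, C, D, E, F, G, H} — all of the relation — so {A, B} is a candidate key.
{A, E}⁺ = {A, B, C, D, E, F, G, H} — all of the relation — so {A, E} is a candidate key.
{A, G}⁺ = {A, B, C, D, E, F, G, H} — all of the relation — so {A, G} is a candidate key.
Any other superkey properly contains one of these, so there are no further candidate keys.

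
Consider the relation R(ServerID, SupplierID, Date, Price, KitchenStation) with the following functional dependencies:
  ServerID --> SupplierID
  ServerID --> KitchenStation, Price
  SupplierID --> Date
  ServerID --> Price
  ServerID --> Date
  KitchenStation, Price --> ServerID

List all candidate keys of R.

{ServerID} is a candidate key since {ServerID}⁺ = {Date, KitchenStation, Price, ServerID, SupplierID} covers every attribute.
{KitchenStation, Price} is a candidate key since {KitchenStation, Price}⁺ = {Date, KitchenStation, Price, ServerID, SupplierID} covers every attribute.
Any other superkey properly contains one of these, so there are no further candidate keys.

{KitchenStation, Price}, {ServerID}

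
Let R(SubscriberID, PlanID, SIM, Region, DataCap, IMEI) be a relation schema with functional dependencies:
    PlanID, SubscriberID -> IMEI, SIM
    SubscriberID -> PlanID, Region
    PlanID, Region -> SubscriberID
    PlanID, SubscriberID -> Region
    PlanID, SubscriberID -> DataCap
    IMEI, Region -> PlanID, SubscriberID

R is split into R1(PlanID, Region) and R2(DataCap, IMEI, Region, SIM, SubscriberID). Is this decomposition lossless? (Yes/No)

No

The shared attributes are {Region} and {Region}⁺ = {Region}.
Neither R1 nor R2 is contained in that closure, so the decomposition is lossy.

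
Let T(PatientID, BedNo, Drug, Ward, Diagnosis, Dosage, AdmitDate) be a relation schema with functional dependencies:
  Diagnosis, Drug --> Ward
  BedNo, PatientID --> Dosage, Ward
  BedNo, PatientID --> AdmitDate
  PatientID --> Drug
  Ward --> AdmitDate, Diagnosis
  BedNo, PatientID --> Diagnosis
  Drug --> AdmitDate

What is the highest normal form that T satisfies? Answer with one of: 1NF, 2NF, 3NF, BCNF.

Candidate key: {BedNo, PatientID}. Prime attributes: {BedNo, PatientID}.
For Diagnosis, Drug --> Ward we have {Diagnosis, Drug}⁺ = {AdmitDate, Diagnosis, Drug, Ward}; {Diagnosis, Drug} is not a superkey, so BCNF fails.
Diagnosis, Drug --> Ward has non-prime {Ward} on the right and a non-superkey on the left, so 3NF fails.
{PatientID} is a proper subset of the key {BedNo, PatientID}, and {PatientID}⁺ contains the non-prime attributes {AdmitDate, Drug} — a partial dependency, so 2NF is violated.

1NF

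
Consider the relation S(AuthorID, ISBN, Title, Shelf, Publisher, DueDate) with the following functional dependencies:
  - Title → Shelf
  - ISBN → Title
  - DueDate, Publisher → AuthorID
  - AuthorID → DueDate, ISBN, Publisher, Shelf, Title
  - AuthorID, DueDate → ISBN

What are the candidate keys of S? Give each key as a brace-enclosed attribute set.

{AuthorID}, {DueDate, Publisher}

Closure of {AuthorID} is {AuthorID, DueDate, ISBN, Publisher, Shelf, Title}, the whole schema; {AuthorID} is a candidate key.
Closure of {DueDate, Publisher} is {AuthorID, DueDate, ISBN, Publisher, Shelf, Title}, the whole schema; {DueDate, Publisher} is a candidate key.
Any other superkey properly contains one of these, so there are no further candidate keys.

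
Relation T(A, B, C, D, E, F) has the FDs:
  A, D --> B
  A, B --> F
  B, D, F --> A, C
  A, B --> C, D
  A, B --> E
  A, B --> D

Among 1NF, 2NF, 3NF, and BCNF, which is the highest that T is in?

BCNF

Candidate keys: {A, B}, {A, D}, {B, D, F}. Prime attributes: {A, B, D, F}.
Every FD has a superkey on the left, so the relation is in BCNF.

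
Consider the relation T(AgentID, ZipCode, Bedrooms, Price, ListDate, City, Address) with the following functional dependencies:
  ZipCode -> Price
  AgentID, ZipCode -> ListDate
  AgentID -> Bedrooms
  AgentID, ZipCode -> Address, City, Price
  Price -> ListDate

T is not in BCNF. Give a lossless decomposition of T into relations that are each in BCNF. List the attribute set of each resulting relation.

Candidate key of the original relation: {AgentID, ZipCode}.
In {Address, AgentID, Bedrooms, City, ListDate, Price, ZipCode}, {ZipCode} is not a superkey ({ZipCode}⁺ restricted to this set is {ListDate, Price, ZipCode}), so split on ZipCode -> ListDate, Price into {ListDate, Price, ZipCode} and {Address, AgentID, Bedrooms, City, ZipCode}.
In {ListDate, Price, ZipCode}, {Price} is not a superkey ({Price}⁺ restricted to this set is {ListDate, Price}), so split on Price -> ListDate into {ListDate, Price} and {Price, ZipCode}.
{ListDate, Price} has no BCNF violation.
{Price, ZipCode} has no BCNF violation.
In {Address, AgentID, Bedrooms, City, ZipCode}, {AgentID} is not a superkey ({AgentID}⁺ restricted to this set is {AgentID, Bedrooms}), so split on AgentID -> Bedrooms into {AgentID, Bedrooms} and {Address, AgentID, City, ZipCode}.
{AgentID, Bedrooms} has no BCNF violation.
{Address, AgentID, City, ZipCode} has no BCNF violation.

{Address, AgentID, City, ZipCode}; {AgentID, Bedrooms}; {ListDate, Price}; {Price, ZipCode}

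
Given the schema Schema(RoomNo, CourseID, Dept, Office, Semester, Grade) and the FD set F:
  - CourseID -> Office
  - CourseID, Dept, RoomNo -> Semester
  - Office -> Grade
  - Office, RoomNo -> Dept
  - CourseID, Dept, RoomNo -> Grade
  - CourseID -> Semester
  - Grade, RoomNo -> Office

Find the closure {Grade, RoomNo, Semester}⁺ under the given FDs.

Start with {Grade, RoomNo, Semester}.
Grade, RoomNo -> Office applies; add {Office} → now {Grade, Office, RoomNo, Semester}.
Office, RoomNo -> Dept applies; add {Dept} → now {Dept, Grade, Office, RoomNo, Semester}.
No further FD applies.

{Dept, Grade, Office, RoomNo, Semester}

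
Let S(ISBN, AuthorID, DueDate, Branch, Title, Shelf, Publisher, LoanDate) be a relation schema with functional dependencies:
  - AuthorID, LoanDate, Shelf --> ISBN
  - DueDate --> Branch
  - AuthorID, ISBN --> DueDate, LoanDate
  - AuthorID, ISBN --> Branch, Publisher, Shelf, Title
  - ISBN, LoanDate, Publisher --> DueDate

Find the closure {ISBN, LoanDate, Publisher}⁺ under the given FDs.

Start with {ISBN, LoanDate, Publisher}.
ISBN, LoanDate, Publisher --> DueDate applies; add {DueDate} → now {DueDate, ISBN, LoanDate, Publisher}.
DueDate --> Branch applies; add {Branch} → now {Branch, DueDate, ISBN, LoanDate, Publisher}.
No further FD applies.

{Branch, DueDate, ISBN, LoanDate, Publisher}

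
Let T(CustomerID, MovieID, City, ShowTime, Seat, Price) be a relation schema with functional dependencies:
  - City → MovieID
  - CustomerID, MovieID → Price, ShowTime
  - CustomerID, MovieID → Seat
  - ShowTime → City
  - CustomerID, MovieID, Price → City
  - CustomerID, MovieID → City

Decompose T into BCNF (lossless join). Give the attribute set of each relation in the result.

{City, MovieID}; {City, ShowTime}; {CustomerID, Price, Seat, ShowTime}

Candidate keys of the original relation: {City, CustomerID}, {CustomerID, MovieID}, {CustomerID, ShowTime}.
{City, CustomerID, MovieID, Price, Seat, ShowTime}: {City} determines {City, MovieID} here but is not a superkey — split on City → MovieID, giving {City, MovieID} and {City, CustomerID, Price, Seat, ShowTime}.
{City, MovieID} has no BCNF violation.
{City, CustomerID, Price, Seat, ShowTime}: {ShowTime} determines {City, ShowTime} here but is not a superkey — split on ShowTime → City, giving {City, ShowTime} and {CustomerID, Price, Seat, ShowTime}.
{City, ShowTime} has no BCNF violation.
{CustomerID, Price, Seat, ShowTime} has no BCNF violation.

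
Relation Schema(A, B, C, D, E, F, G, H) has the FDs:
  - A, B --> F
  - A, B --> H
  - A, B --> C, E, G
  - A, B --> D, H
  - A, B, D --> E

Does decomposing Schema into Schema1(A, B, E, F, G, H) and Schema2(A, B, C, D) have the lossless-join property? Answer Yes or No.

Yes

The shared attributes are {A, B} and {A, B}⁺ = {A, B, C, D, E, F, G, H}.
Since Schema1 ⊆ {A, B, C, D, E, F, G, H}, the intersection is a superkey of Schema1; the decomposition is lossless.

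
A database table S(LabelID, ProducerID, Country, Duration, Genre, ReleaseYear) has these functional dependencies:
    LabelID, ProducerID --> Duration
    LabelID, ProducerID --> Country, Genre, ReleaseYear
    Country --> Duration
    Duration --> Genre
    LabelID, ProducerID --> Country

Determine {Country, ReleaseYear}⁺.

{Country, Duration, Genre, ReleaseYear}

Start with {Country, ReleaseYear}.
Country --> Duration applies; add {Duration} → now {Country, Duration, ReleaseYear}.
Duration --> Genre applies; add {Genre} → now {Country, Duration, Genre, ReleaseYear}.
No further FD applies.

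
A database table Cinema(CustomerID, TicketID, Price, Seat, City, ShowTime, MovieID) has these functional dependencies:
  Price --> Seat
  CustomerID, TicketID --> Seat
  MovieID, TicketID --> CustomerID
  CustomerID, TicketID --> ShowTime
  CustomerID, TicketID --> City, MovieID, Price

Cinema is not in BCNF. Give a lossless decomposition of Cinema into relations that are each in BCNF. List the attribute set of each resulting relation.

{City, CustomerID, MovieID, Price, ShowTime, TicketID}; {Price, Seat}

Candidate keys of the original relation: {CustomerID, TicketID}, {MovieID, TicketID}.
In {City, CustomerID, MovieID, Price, Seat, ShowTime, TicketID}, {Price} is not a superkey ({Price}⁺ restricted to this set is {Price, Seat}), so split on Price --> Seat into {Price, Seat} and {City, CustomerID, MovieID, Price, ShowTime, TicketID}.
{Price, Seat} is in BCNF.
{City, CustomerID, MovieID, Price, ShowTime, TicketID} is in BCNF.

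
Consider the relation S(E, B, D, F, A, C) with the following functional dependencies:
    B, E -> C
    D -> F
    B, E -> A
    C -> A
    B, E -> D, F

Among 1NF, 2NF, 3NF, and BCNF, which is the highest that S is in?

2NF

Candidate key: {B, E}. Prime attributes: {B, E}.
D -> F breaks BCNF: {D}⁺ = {D, F}, so {D} is not a superkey.
Because {F} is non-prime and the left side of D -> F is not a superkey, the relation is not in 3NF.
No proper subset of a key has a non-prime attribute in its closure, so there is no partial dependency; 2NF holds.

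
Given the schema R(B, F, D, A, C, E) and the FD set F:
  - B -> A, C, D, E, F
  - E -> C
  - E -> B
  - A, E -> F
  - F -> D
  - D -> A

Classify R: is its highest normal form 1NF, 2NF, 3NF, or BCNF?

2NF

Candidate keys: {B}, {E}. Prime attributes: {B, E}.
For F -> D we have {F}⁺ = {A, D, F}; {F} is not a superkey, so BCNF fails.
F -> D determines the non-prime attribute {D} from a non-superkey — 3NF is violated.
All keys have size 1, which rules out partial dependencies — 2NF is satisfied.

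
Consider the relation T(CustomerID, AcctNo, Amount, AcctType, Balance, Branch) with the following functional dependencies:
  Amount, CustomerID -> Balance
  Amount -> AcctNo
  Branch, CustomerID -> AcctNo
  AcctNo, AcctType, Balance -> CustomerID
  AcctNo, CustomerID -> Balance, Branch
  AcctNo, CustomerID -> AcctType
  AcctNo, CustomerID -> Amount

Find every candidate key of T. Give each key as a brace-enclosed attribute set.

{AcctNo, CustomerID} is a candidate key since {AcctNo, CustomerID}⁺ = {AcctNo, AcctType, Amount, Balance, Branch, CustomerID} covers every attribute.
{Amount, CustomerID} is a candidate key since {Amount, CustomerID}⁺ = {AcctNo, AcctType, Amount, Balance, Branch, CustomerID} covers every attribute.
{Branch, CustomerID} is a candidate key since {Branch, CustomerID}⁺ = {AcctNo, AcctType, Amount, Balance, Branch, CustomerID} covers every attribute.
{AcctNo, AcctType, Balance} is a candidate key since {AcctNo, AcctType, Balance}⁺ = {AcctNo, AcctType, Amount, Balance, Branch, CustomerID} covers every attribute.
{AcctType, Amount, Balance} is a candidate key since {AcctType, Amount, Balance}⁺ = {AcctNo, AcctType, Amount, Balance, Branch, CustomerID} covers every attribute.
These are minimal and exhaustive — every other superkey contains one of them.

{AcctNo, AcctType, Balance}, {AcctNo, CustomerID}, {AcctType, Amount, Balance}, {Amount, CustomerID}, {Branch, CustomerID}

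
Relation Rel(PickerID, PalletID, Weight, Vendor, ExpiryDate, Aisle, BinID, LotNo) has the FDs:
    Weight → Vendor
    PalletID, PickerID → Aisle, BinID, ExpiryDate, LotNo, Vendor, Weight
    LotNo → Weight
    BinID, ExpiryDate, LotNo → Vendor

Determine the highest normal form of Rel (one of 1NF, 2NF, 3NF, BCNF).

2NF

Candidate key: {PalletID, PickerID}. Prime attributes: {PalletID, PickerID}.
For Weight → Vendor we have {Weight}⁺ = {Vendor, Weight}; {Weight} is not a superkey, so BCNF fails.
Because {Vendor} is non-prime and the left side of Weight → Vendor is not a superkey, the relation is not in 3NF.
No proper subset of a key has a non-prime attribute in its closure, so there is no partial dependency; 2NF holds.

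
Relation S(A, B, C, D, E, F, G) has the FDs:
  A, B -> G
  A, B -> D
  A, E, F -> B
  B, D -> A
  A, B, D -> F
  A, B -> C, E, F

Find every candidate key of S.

{A, B}, {A, E, F}, {B, D}

Closure of {A, B} is {A, B, C, D, E, F, G}, the whole schema; {A, B} is a candidate key.
Closure of {B, D} is {A, B, C, D, E, F, G}, the whole schema; {B, D} is a candidate key.
Closure of {A, E, F} is {A, B, C, D, E, F, G}, the whole schema; {A, E, F} is a candidate key.
No proper subset of any of these is a key, and no other minimal superkey exists.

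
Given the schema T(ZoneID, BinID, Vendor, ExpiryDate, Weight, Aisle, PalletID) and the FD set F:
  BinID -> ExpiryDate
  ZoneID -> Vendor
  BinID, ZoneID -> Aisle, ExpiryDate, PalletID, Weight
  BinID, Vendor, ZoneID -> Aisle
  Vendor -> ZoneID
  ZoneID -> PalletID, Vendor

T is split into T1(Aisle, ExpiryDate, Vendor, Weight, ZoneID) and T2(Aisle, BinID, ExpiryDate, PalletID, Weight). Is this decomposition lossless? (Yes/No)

Common attributes: {Aisle, ExpiryDate, Weight}; their closure is {Aisle, ExpiryDate, Weight}.
The closure covers neither T1 nor T2 entirely; the join is not lossless.

No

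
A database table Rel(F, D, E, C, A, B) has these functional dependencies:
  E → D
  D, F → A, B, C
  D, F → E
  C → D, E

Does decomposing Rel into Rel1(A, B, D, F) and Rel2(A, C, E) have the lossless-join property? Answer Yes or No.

No

The shared attributes are {A} and {A}⁺ = {A}.
The closure covers neither Rel1 nor Rel2 entirely; the join is not lossless.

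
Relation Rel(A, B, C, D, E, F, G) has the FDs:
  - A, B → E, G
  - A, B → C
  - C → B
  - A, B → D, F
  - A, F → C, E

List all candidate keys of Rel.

{A} never appears on the right of any FD, so every key must include it.
{A, B} is a candidate key since {A, B}⁺ = {A, B, C, D, E, F, G} covers every attribute.
{A, C} is a candidate key since {A, C}⁺ = {A, B, C, D, E, F, G} covers every attribute.
{A, F} is a candidate key since {A, F}⁺ = {A, B, C, D, E, F, G} covers every attribute.
No proper subset of any of these is a key, and no other minimal superkey exists.

{A, B}, {A, C}, {A, F}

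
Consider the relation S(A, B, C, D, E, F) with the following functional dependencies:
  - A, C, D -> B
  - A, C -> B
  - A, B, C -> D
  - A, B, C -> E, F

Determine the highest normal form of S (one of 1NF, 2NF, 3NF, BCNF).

Candidate key: {A, C}. Prime attributes: {A, C}.
The left-hand side of every FD is a superkey, so BCNF is satisfied.

BCNF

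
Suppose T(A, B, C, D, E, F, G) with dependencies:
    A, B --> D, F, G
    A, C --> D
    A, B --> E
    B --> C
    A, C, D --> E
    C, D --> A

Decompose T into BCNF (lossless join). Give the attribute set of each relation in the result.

{A, B, F, G}; {A, C, D, E}; {B, C}

Candidate keys of the original relation: {A, B}, {B, D}.
{A, B, C, D, E, F, G}: {A, C} determines {A, C, D, E} here but is not a superkey — split on A, C --> D, E, giving {A, C, D, E} and {A, B, C, F, G}.
{A, C, D, E} has no BCNF violation.
{A, B, C, F, G}: {B} determines {B, C} here but is not a superkey — split on B --> C, giving {B, C} and {A, B, F, G}.
{B, C} has no BCNF violation.
{A, B, F, G} has no BCNF violation.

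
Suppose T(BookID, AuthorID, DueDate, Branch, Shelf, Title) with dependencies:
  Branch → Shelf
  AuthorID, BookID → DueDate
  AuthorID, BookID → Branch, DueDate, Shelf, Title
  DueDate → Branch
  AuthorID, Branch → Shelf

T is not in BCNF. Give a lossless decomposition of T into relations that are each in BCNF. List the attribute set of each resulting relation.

Candidate key of the original relation: {AuthorID, BookID}.
{AuthorID, BookID, Branch, DueDate, Shelf, Title}: {Branch} determines {Branch, Shelf} here but is not a superkey — split on Branch → Shelf, giving {Branch, Shelf} and {AuthorID, BookID, Branch, DueDate, Title}.
{Branch, Shelf} has no BCNF violation.
{AuthorID, BookID, Branch, DueDate, Title}: {DueDate} determines {Branch, DueDate} here but is not a superkey — split on DueDate → Branch, giving {Branch, DueDate} and {AuthorID, BookID, DueDate, Title}.
{Branch, DueDate} has no BCNF violation.
{AuthorID, BookID, DueDate, Title} has no BCNF violation.

{AuthorID, BookID, DueDate, Title}; {Branch, DueDate}; {Branch, Shelf}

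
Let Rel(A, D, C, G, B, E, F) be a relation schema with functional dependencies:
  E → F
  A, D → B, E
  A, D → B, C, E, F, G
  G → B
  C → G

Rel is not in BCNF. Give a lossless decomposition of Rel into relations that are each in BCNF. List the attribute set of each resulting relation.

{A, C, D, E}; {B, G}; {C, G}; {E, F}

Candidate key of the original relation: {A, D}.
{A, B, C, D, E, F, G}: {E} determines {E, F} here but is not a superkey — split on E → F, giving {E, F} and {A, B, C, D, E, G}.
{E, F} is in BCNF.
{A, B, C, D, E, G}: {G} determines {B, G} here but is not a superkey — split on G → B, giving {B, G} and {A, C, D, E, G}.
{B, G} is in BCNF.
{A, C, D, E, G}: {C} determines {C, G} here but is not a superkey — split on C → G, giving {C, G} and {A, C, D, E}.
{C, G} is in BCNF.
{A, C, D, E} is in BCNF.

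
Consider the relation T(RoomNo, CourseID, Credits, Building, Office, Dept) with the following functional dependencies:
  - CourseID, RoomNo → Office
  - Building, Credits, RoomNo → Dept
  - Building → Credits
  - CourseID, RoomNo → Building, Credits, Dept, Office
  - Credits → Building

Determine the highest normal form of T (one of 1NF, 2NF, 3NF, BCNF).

2NF

Candidate key: {CourseID, RoomNo}. Prime attributes: {CourseID, RoomNo}.
For Building, Credits, RoomNo → Dept we have {Building, Credits, RoomNo}⁺ = {Building, Credits, Dept, RoomNo}; {Building, Credits, RoomNo} is not a superkey, so BCNF fails.
Building, Credits, RoomNo → Dept determines the non-prime attribute {Dept} from a non-superkey — 3NF is violated.
Checking every proper subset of each key, none determines a non-prime attribute — 2NF is satisfied.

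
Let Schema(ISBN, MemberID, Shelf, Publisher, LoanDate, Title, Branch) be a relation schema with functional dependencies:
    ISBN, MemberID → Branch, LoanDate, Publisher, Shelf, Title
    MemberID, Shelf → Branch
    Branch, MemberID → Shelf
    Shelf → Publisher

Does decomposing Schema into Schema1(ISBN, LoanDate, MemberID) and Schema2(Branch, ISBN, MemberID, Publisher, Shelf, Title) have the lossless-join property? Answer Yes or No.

The shared attributes are {ISBN, MemberID} and {ISBN, MemberID}⁺ = {Branch, ISBN, LoanDate, MemberID, Publisher, Shelf, Title}.
Since Schema1 ⊆ {Branch, ISBN, LoanDate, MemberID, Publisher, Shelf, Title}, the intersection is a superkey of Schema1; the decomposition is lossless.

Yes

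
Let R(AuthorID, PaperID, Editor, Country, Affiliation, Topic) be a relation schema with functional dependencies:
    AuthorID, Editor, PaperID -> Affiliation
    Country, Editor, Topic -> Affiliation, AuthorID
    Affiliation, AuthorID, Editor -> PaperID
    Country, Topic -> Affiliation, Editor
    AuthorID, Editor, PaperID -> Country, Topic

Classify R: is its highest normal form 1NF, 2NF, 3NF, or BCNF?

BCNF

Candidate keys: {Affiliation, AuthorID, Editor}, {AuthorID, Editor, PaperID}, {Country, Topic}. Prime attributes: {Affiliation, AuthorID, Country, Editor, PaperID, Topic}.
Every FD has a superkey on the left, so the relation is in BCNF.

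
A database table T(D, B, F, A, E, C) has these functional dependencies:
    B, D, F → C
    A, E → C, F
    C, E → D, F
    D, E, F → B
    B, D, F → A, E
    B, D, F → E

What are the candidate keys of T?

{A, E} is a candidate key since {A, E}⁺ = {A, B, C, D, E, F} covers every attribute.
{C, E} is a candidate key since {C, E}⁺ = {A, B, C, D, E, F} covers every attribute.
{B, D, F} is a candidate key since {B, D, F}⁺ = {A, B, C, D, E, F} covers every attribute.
{D, E, F} is a candidate key since {D, E, F}⁺ = {A, B, C, D, E, F} covers every attribute.
Any other superkey properly contains one of these, so there are no further candidate keys.

{A, E}, {B, D, F}, {C, E}, {D, E, F}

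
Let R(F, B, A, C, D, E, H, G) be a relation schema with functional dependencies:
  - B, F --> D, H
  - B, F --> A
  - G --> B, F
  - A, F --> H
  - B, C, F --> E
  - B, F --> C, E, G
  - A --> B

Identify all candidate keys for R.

{A, F}, {B, F}, {G}

{G} is a candidate key since {G}⁺ = {A, B, C, D, E, F, G, H} covers every attribute.
{A, F} is a candidate key since {A, F}⁺ = {A, B, C, D, E, F, G, H} covers every attribute.
{B, F} is a candidate key since {B, F}⁺ = {A, B, C, D, E, F, G, H} covers every attribute.
These are minimal and exhaustive — every other superkey contains one of them.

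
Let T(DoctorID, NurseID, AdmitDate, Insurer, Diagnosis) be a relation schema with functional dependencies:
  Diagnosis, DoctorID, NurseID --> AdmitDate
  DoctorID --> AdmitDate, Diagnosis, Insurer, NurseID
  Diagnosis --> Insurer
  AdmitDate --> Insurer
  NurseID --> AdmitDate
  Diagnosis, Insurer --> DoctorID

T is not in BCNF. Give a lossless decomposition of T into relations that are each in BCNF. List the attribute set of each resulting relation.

{AdmitDate, Insurer}; {AdmitDate, NurseID}; {Diagnosis, DoctorID, NurseID}

Candidate keys of the original relation: {Diagnosis}, {DoctorID}.
Within {AdmitDate, Diagnosis, DoctorID, Insurer, NurseID}: {AdmitDate}⁺ ∩ {AdmitDate, Diagnosis, DoctorID, Insurer, NurseID} = {AdmitDate, Insurer}, not the whole set, so AdmitDate --> Insurer violates BCNF; decompose into {AdmitDate, Insurer} and {AdmitDate, Diagnosis, DoctorID, NurseID}.
{AdmitDate, Insurer}: every determinant is a superkey — BCNF.
Within {AdmitDate, Diagnosis, DoctorID, NurseID}: {NurseID}⁺ ∩ {AdmitDate, Diagnosis, DoctorID, NurseID} = {AdmitDate, NurseID}, not the whole set, so NurseID --> AdmitDate violates BCNF; decompose into {AdmitDate, NurseID} and {Diagnosis, DoctorID, NurseID}.
{AdmitDate, NurseID}: every determinant is a superkey — BCNF.
{Diagnosis, DoctorID, NurseID}: every determinant is a superkey — BCNF.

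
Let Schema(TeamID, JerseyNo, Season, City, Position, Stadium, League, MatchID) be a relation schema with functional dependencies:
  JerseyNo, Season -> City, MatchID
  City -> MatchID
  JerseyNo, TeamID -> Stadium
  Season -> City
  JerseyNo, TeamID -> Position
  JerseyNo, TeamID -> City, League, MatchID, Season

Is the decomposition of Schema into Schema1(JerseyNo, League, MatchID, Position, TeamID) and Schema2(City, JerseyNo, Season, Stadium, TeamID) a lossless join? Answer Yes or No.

Yes

Schema1 ∩ Schema2 = {JerseyNo, TeamID}; its closure under F is {City, JerseyNo, League, MatchID, Position, Season, Stadium, TeamID}.
Since Schema1 ⊆ {City, JerseyNo, League, MatchID, Position, Season, Stadium, TeamID}, the intersection is a superkey of Schema1; the decomposition is lossless.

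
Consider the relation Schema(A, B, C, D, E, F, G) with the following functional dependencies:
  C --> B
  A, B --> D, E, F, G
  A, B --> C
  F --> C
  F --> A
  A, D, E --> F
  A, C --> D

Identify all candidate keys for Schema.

{A, B}, {A, C}, {A, D, E}, {F}

Closure of {F} is {A, B, C, D, E, F, G}, the whole schema; {F} is a candidate key.
Closure of {A, B} is {A, B, C, D, E, F, G}, the whole schema; {A, B} is a candidate key.
Closure of {A, C} is {A, B, C, D, E, F, G}, the whole schema; {A, C} is a candidate key.
Closure of {A, D, E} is {A, B, C, D, E, F, G}, the whole schema; {A, D, E} is a candidate key.
No proper subset of any of these is a key, and no other minimal superkey exists.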